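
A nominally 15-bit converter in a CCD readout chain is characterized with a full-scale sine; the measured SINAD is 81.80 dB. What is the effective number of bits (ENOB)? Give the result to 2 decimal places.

13.30 bits

Inverting SNR = 6.02 N + 1.76: N_eff = (81.80 − 1.76)/6.02 = 13.2957.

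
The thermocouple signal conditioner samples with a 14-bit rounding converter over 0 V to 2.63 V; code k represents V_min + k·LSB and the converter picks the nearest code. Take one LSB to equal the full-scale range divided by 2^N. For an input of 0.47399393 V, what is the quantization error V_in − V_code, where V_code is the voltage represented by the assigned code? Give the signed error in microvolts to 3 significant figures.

−28.9 µV

Range is 2.63 V. LSB = 2.63 V / 2^14 ≈ 160.5 µV.
(0.47399393 − (0)) / LSB = 0.47399393 × 16384/2.63 = 2952.8200. Nearest integer: k = 2953.
Reconstructed level: 0 + 2953 × 2.63/16384 V = 0.47402282715 V.
e = 0.47399393 − (0.47402282715) = −28.9 µV.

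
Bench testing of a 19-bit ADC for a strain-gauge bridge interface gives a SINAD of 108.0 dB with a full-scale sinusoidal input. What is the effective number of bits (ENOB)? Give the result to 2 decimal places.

17.65 bits

ENOB = (108.0 − 1.76)/6.02 = 17.6478 bits.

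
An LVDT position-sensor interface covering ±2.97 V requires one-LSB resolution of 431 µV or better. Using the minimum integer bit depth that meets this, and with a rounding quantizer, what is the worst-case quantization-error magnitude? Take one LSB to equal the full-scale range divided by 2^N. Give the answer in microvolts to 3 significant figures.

Full-scale range = 2.97 V − (-2.97 V) = 5.94 V.
5.94 V / 431 µV = 13780. Since 2^13 = 8192 and 2^14 = 16384, N = 14.
One LSB is 5.94 V / 16384 = 362.55 µV.
Max error for round-to-nearest is LSB/2 = 181 µV.

181 µV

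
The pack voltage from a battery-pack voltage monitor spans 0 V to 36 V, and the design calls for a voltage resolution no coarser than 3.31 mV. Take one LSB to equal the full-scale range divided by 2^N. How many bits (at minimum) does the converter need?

Span = 36 V.
36 V / 3.31 mV = 10880. Since 2^13 = 8192 and 2^14 = 16384, N = 14.

14 bits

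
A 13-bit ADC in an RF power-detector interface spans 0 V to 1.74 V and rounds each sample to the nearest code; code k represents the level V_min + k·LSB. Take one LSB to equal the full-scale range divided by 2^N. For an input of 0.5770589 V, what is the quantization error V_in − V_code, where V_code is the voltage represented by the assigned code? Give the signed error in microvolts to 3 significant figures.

Range is 1.74 V. LSB = 1.74 V / 2^13 ≈ 212.4 µV.
(V_in − V_min)/LSB = (0.5770589 − (0)) × 8192/1.74 = 2716.8198 → nearest code k = 2717.
V_code = 0 + (2717/8192) × 1.74 = 0.5770971680 V.
V_in − V_code = 0.5770589 − (0.5770971680) = −38.3 µV.

−38.3 µV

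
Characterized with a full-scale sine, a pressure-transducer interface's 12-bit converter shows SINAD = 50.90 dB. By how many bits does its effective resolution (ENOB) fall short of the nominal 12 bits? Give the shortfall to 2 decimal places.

3.84 bits

Effective bits = (50.90 − 1.76)/6.02 = 8.1628.
12 − 8.1628 = 3.84 bits below nominal.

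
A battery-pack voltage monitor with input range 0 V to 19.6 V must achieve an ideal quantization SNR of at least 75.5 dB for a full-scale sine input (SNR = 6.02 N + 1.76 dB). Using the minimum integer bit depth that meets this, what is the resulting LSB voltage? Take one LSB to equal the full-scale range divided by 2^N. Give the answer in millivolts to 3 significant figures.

V_FS = 19.6 V.
6.02 N + 1.76 ≥ 75.5 gives N ≥ 12.249, so the minimum integer is 13.
LSB = 19.6 V ÷ 2^13 = 19.6/8192 V = 2.39 mV.

2.39 mV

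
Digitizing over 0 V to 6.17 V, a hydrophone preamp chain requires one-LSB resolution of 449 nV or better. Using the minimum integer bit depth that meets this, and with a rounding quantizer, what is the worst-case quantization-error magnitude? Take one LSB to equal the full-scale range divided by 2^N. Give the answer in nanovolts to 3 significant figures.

184 nV

Range is 6.17 V.
Levels needed ≥ 6.17/449 nV = 1.374e7. 2^24 = 16777216 suffices, so N_min = 24.
LSB = 6.17 V ÷ 2^24 = 6.17/16777216 V = 367.76 nV.
Half an LSB is 184 nV.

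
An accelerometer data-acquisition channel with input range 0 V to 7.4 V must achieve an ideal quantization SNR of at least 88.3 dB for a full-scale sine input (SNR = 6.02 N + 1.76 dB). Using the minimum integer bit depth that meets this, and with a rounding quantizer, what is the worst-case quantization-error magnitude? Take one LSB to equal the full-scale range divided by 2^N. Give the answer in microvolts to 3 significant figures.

113 µV

Span = 7.4 V.
6.02 N + 1.76 ≥ 88.3 gives N ≥ 14.375, so the minimum integer is 15.
One LSB is 7.4 V / 32768 = 225.83 µV.
Half an LSB is 113 µV.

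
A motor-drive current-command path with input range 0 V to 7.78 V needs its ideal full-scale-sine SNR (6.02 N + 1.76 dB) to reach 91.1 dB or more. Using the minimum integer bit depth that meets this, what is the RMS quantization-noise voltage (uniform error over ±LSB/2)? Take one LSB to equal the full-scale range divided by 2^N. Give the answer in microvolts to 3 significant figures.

Range is 7.78 V.
6.02 N + 1.76 ≥ 91.1 gives N ≥ 14.841, so the minimum integer is 15.
LSB = 7.78 V ÷ 2^15 = 7.78/32768 V = 237.43 µV.
σ_q = LSB/√12 = 237.43 µV/3.4641 = 68.5 µV.

68.5 µV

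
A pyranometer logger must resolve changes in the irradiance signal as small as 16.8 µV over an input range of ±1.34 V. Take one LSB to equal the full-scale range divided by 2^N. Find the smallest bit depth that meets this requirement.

Full-scale range = 1.34 V − (-1.34 V) = 2.68 V.
Required number of levels: 2.68/16.8 µV = 159520; smallest N with 2^N ≥ that is 18.

18 bits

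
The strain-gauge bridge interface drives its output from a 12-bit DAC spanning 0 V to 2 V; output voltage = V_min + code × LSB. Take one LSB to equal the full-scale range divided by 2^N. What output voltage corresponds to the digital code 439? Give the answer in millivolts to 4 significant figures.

214.4 mV

Span = 2 V. LSB = 2 V / 2^12.
Output = V_min + (439/4096) × range = 0 + 0.107178 × 2 V
      = 0 + 0.214355 = 0.214355 V.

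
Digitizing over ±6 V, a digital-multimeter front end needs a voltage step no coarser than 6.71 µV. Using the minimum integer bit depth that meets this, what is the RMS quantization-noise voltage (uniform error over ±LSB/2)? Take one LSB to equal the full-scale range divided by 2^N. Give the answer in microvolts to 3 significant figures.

1.65 µV

The full-scale span is 6 − (-6) = 12 V.
Levels needed ≥ 12/6.71 µV = 1.788e6. 2^21 = 2097152 suffices, so N_min = 21.
Step size = 12/2097152 V = 5.7220 µV.
RMS noise = LSB/√12 = 1.65 µV.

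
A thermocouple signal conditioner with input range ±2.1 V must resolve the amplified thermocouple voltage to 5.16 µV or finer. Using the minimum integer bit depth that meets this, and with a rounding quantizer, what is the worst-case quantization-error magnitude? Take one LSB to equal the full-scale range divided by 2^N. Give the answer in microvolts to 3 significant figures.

2.00 µV

Full-scale range = 2.1 V − (-2.1 V) = 4.2 V.
4.2 V / 5.16 µV = 814000. Since 2^19 = 524288 and 2^20 = 1048576, N = 20.
One LSB is 4.2 V / 1048576 = 4.0054 µV.
Max error for round-to-nearest is LSB/2 = 2.00 µV.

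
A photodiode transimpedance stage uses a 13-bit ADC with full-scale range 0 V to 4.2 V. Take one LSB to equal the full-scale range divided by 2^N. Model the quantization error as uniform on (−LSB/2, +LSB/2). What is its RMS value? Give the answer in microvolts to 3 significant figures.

148 µV

Span = 4.2 V.
Step size = 4.2/8192 V = 0.51270 mV.
V_rms = LSB/√12 = 0.51270 mV / √12 = 148 µV.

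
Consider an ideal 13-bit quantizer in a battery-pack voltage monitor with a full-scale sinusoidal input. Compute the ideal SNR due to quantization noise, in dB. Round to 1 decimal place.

Ideal quantization SNR: 6.02 × 13 + 1.76 dB = 80.0 dB.

80.0 dB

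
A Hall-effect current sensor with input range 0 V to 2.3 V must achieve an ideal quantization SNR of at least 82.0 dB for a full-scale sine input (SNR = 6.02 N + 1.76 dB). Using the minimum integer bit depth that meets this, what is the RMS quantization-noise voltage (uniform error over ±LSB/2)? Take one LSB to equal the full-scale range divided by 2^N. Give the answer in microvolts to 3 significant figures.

40.5 µV

V_FS = 2.3 V.
N ≥ (82.0 − 1.76)/6.02 = 13.329 → N_min = 14.
LSB = 2.3 V ÷ 2^14 = 2.3/16384 V = 140.38 µV.
V_rms = LSB/√12 = 40.5 µV.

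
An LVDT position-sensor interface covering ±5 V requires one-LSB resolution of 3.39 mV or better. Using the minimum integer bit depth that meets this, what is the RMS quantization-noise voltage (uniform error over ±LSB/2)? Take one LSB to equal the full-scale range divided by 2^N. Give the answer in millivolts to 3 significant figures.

0.705 mV

Full-scale range = 5 V − (-5 V) = 10 V.
10 V / 3.39 mV = 2950. Since 2^11 = 2048 and 2^12 = 4096, N = 12.
LSB = 10 V ÷ 2^12 = 10/4096 V = 2.4414 mV.
V_rms = LSB/√12 = 0.705 mV.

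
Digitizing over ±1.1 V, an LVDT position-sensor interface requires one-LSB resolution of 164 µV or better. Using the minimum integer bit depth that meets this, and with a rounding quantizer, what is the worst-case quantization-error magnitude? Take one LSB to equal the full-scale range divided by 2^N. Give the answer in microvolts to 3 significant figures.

Span: 1.1 V − (-1.1 V) = 2.2 V.
2.2 V / 164 µV = 13410. Since 2^13 = 8192 and 2^14 = 16384, N = 14.
Step size = 2.2/16384 V = 134.28 µV.
Max error for round-to-nearest is LSB/2 = 67.1 µV.

67.1 µV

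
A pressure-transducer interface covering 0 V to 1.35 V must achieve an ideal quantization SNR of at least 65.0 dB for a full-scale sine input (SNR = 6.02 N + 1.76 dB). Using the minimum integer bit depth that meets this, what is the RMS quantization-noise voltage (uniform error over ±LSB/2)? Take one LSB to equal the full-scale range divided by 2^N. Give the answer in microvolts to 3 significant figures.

190 µV

Range is 1.35 V.
Solving 6.02 N ≥ 65.0 − 1.76: N ≥ 10.505. Round up → N = 11.
LSB = 1.35 V ÷ 2^11 = 1.35/2048 V = 0.65918 mV.
V_rms = LSB/√12 = 190 µV.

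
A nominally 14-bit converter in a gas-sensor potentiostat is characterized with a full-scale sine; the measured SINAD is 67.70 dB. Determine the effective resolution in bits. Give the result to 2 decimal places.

ENOB = (SINAD − 1.76) / 6.02 = (67.70 − 1.76) / 6.02 = 65.94 / 6.02 = 10.9535.

10.95 bits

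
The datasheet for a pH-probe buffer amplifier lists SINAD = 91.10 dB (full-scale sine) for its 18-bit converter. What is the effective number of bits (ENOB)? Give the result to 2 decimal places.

Inverting SNR = 6.02 N + 1.76: N_eff = (91.10 − 1.76)/6.02 = 14.8405.

14.84 bits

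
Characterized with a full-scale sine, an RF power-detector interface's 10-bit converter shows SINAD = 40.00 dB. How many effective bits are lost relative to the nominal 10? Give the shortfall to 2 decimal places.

ENOB = (SINAD − 1.76)/6.02 = (40.00 − 1.76)/6.02 = 6.3522 bits.
Shortfall = 10 − 6.3522 = 3.6478 bits.

3.65 bits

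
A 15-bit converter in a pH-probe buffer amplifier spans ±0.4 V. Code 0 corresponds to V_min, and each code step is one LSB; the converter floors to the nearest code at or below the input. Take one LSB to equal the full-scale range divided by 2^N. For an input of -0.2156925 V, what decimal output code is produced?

Full-scale range = 0.4 V − (-0.4 V) = 0.8 V. LSB = 0.8 V / 2^15 ≈ 24.41 µV.
code = ⌊(V_in − V_min)/LSB⌋ = ⌊(V_in − V_min) × 2^15 / range⌋
     = ⌊(-0.2156925 − (-0.4)) × 32768 / 0.8⌋ = ⌊0.1843075 × 32768/0.8⌋
     = ⌊7549.235⌋ = 7549.

7549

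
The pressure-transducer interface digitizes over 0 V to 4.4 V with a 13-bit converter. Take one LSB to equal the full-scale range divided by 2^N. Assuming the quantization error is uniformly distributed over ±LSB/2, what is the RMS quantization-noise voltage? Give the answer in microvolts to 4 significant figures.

155.1 µV

V_FS = 4.4 V.
One LSB is 4.4 V / 8192 = 0.537109 mV.
σ_q = LSB/√12 = 0.537109 mV/3.4641 = 155.1 µV.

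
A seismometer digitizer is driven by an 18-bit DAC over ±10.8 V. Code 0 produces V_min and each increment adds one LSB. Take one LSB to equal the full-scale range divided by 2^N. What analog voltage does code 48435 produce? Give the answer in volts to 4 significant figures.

The full-scale span is 10.8 − (-10.8) = 21.6 V. LSB = 21.6 V / 2^18.
Output = V_min + (48435/262144) × range = -10.8 + 0.184765 × 21.6 V
      = -10.8 V + 3.99092 V = -6.80908 V.

-6.809 V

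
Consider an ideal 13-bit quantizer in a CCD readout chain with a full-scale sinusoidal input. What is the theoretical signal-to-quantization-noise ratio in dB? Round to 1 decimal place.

80.0 dB

Ideal quantization SNR: 6.02 × 13 + 1.76 dB = 80.0 dB.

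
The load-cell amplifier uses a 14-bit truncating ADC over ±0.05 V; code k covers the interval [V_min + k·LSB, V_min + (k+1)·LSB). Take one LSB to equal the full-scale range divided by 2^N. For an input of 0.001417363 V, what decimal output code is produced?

Range = 0.05 − (-0.05) = 0.1 V. LSB = 0.1 V / 2^14 ≈ 6.104 µV.
code = ⌊(V_in − V_min)/LSB⌋ = ⌊(V_in − V_min) × 2^14 / range⌋
     = ⌊(0.001417363 − (-0.05)) × 16384 / 0.1⌋ = ⌊0.051417363 × 16384/0.1⌋
     = ⌊8424.221⌋ = 8424.

8424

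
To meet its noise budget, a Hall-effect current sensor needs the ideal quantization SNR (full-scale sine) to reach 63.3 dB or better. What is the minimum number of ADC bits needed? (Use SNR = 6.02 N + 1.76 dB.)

6.02 N + 1.76 ≥ 63.3 gives N ≥ 10.223, so the minimum integer is 11.

11 bits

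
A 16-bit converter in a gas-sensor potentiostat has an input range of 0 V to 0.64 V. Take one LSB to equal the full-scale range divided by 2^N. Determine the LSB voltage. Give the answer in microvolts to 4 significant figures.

Span = 0.64 V.
2^16 = 65536 levels.
One LSB is 0.64 V / 65536 = 9.766 µV.

9.766 µV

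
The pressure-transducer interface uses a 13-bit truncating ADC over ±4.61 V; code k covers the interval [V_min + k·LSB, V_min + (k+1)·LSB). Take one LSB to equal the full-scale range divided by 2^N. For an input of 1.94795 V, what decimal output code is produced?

Range = 4.61 − (-4.61) = 9.22 V. LSB = 9.22 V / 2^13 ≈ 1.125 mV.
(V_in − V_min) × 2^13/range = (1.94795 − (-4.61)) × 8192/9.22 = 5826.760.
Floor → code = 5826.

5826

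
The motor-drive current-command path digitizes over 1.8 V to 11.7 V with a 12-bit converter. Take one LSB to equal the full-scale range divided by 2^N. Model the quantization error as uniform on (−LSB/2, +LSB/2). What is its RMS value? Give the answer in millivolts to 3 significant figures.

The full-scale span is 11.7 − (1.8) = 9.9 V.
LSB = 9.9 V / 2^12 = 2.4170 mV.
σ_q = LSB/√12 = 2.4170 mV/3.4641 = 0.698 mV.

0.698 mV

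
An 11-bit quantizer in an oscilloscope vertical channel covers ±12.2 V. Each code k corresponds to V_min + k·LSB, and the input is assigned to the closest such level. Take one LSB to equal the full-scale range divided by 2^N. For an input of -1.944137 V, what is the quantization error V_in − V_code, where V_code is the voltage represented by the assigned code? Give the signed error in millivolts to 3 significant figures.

−2.14 mV

Span: 12.2 V − (-12.2 V) = 24.4 V. LSB = 24.4 V / 2^11 ≈ 11.91 mV.
(V_in − V_min)/LSB = (-1.944137 − (-12.2)) × 2048/24.4 = 860.8200 → nearest code k = 861.
V_code = V_min + k × range/2^11 = -12.2 + 861 × 24.4/2048 = -1.941992188 V.
e = -1.944137 − (-1.941992188) = −2.14 mV.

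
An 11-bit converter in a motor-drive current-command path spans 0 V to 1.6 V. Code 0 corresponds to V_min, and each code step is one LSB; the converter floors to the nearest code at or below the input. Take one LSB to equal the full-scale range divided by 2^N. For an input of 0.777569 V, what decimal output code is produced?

V_FS = 1.6 V. LSB = 1.6 V / 2^11 ≈ 0.7812 mV.
(V_in − V_min) × 2^11/range = (0.777569 − (0)) × 2048/1.6 = 995.288.
Floor → code = 995.

995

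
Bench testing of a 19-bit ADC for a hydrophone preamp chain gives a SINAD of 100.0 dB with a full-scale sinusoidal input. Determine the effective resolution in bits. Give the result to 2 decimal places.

16.32 bits

ENOB = (SINAD − 1.76) / 6.02 = (100.0 − 1.76) / 6.02 = 98.24 / 6.02 = 16.3189.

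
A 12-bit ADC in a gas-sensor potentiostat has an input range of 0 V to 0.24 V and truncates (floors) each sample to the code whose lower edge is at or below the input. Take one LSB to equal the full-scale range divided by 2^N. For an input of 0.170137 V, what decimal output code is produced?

V_FS = 0.24 V. LSB = 0.24 V / 2^12 ≈ 58.59 µV.
V_in − V_min = 0.170137 − (0) = 0.170137 V.
Divide by LSB: 0.170137 × 4096/0.24 = 2903.6715.
Truncating gives code 2903.

2903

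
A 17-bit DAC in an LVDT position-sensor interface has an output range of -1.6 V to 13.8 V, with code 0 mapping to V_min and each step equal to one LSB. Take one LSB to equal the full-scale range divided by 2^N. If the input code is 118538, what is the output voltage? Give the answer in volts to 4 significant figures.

12.33 V

Range = 13.8 − (-1.6) = 15.4 V. LSB = 15.4 V / 2^17.
V_out = V_min + code × LSB = -1.6 V + 118538 × 15.4 V / 131072
      = -1.6 V + 13.9273 V = 12.3273 V.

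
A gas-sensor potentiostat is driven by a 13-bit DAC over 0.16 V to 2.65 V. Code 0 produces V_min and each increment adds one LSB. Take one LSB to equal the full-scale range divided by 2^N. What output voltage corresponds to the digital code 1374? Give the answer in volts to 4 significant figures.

Span: 2.65 V − (0.16 V) = 2.49 V. LSB = 2.49 V / 2^13.
V_out = V_min + code × LSB = 0.16 V + 1374 × 2.49 V / 8192
      = 0.16 + 0.417634 = 0.577634 V.

0.5776 V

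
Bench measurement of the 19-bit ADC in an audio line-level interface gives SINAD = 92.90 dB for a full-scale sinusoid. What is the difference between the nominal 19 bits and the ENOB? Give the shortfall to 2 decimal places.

ENOB = (SINAD − 1.76)/6.02 = (92.90 − 1.76)/6.02 = 15.1395 bits.
Shortfall = 19 − 15.1395 = 3.8605 bits.

3.86 bits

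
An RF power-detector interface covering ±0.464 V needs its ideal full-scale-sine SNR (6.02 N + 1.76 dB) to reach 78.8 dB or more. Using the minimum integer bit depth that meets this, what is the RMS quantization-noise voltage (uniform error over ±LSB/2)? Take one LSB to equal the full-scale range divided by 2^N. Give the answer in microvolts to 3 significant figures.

Full-scale range = 0.464 V − (-0.464 V) = 0.928 V.
Required N = ⌈(78.8 − 1.76)/6.02⌉ = ⌈12.797⌉ = 13.
LSB = 0.928 V / 2^13 = 113.28 µV.
V_rms = LSB/√12 = 32.7 µV.

32.7 µV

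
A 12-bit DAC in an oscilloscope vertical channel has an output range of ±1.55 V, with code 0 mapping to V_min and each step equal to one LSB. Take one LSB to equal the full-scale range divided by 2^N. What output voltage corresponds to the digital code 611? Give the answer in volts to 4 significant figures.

The full-scale span is 1.55 − (-1.55) = 3.1 V. LSB = 3.1 V / 2^12.
Output = V_min + (611/4096) × range = -1.55 + 0.149170 × 3.1 V
      = -1.55 V + 0.462427 V = -1.08757 V.

-1.088 V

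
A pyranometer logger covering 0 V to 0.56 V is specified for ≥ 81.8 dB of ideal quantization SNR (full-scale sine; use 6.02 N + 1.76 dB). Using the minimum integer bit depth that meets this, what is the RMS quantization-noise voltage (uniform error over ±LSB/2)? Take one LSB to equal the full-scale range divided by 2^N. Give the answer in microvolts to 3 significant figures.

9.87 µV

Span = 0.56 V.
Solving 6.02 N ≥ 81.8 − 1.76: N ≥ 13.296. Round up → N = 14.
LSB = 0.56 V / 2^14 = 34.180 µV.
σ_q = LSB/√12 = 34.180 µV/3.4641 = 9.87 µV.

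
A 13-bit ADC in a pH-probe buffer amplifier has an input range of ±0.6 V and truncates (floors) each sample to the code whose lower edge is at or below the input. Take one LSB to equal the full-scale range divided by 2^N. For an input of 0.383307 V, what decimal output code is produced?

6712

The full-scale span is 0.6 − (-0.6) = 1.2 V. LSB = 1.2 V / 2^13 ≈ 146.5 µV.
V_in − V_min = 0.383307 − (-0.6) = 0.983307 V.
Divide by LSB: 0.983307 × 8192/1.2 = 6712.7091.
Truncating gives code 6712.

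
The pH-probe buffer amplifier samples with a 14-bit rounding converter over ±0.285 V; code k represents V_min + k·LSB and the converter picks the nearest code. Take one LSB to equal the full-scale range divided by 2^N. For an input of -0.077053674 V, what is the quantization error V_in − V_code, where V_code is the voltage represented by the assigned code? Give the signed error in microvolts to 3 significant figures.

+6.26 µV

Range = 0.285 − (-0.285) = 0.57 V. LSB = 0.57 V / 2^14 ≈ 34.79 µV.
(V_in − V_min)/LSB = (-0.077053674 − (-0.285)) × 16384/0.57 = 5977.1800 → nearest code k = 5977.
V_code = V_min + k × range/2^14 = -0.285 + 5977 × 0.57/16384 = -0.077059936523 V.
Error = V_in − V_code = -0.077053674 − (-0.077059936523) = +6.26 µV.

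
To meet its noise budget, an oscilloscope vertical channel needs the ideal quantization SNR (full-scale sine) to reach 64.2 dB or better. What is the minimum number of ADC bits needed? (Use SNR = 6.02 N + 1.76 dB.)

Solving 6.02 N ≥ 64.2 − 1.76: N ≥ 10.372. Round up → N = 11.

11 bits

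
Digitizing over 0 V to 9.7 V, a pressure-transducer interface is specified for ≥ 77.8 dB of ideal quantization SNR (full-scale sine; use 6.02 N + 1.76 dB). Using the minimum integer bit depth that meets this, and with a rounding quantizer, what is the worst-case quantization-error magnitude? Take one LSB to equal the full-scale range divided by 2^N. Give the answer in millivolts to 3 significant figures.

0.592 mV

V_FS = 9.7 V.
Required N = ⌈(77.8 − 1.76)/6.02⌉ = ⌈12.631⌉ = 13.
LSB = 9.7 V ÷ 2^13 = 9.7/8192 V = 1.1841 mV.
Half an LSB is 0.592 mV.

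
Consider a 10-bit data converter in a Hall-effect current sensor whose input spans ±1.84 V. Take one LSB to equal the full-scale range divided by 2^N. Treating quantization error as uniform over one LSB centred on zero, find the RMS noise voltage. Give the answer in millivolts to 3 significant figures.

Span: 1.84 V − (-1.84 V) = 3.68 V.
One LSB is 3.68 V / 1024 = 3.5938 mV.
σ_q = LSB/√12 = 3.5938 mV/3.4641 = 1.04 mV.

1.04 mV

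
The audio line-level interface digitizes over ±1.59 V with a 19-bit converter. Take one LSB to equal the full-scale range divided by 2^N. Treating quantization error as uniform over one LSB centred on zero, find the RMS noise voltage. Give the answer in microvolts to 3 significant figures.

The full-scale span is 1.59 − (-1.59) = 3.18 V.
LSB = 3.18 V ÷ 2^19 = 3.18/524288 V = 6.0654 µV.
V_rms = LSB/√12 = 6.0654 µV / √12 = 1.75 µV.

1.75 µV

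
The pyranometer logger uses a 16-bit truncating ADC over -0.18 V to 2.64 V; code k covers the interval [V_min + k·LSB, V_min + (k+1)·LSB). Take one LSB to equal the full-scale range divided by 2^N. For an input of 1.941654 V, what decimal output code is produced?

49306

Full-scale range = 2.64 V − (-0.18 V) = 2.82 V. LSB = 2.82 V / 2^16 ≈ 43.03 µV.
(V_in − V_min) × 2^16/range = (1.941654 − (-0.18)) × 65536/2.82 = 49306.637.
Floor → code = 49306.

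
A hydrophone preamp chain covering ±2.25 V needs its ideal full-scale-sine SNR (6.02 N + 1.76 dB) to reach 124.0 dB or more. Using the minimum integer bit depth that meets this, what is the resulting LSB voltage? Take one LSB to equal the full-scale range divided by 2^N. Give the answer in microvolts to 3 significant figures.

2.15 µV

Span: 2.25 V − (-2.25 V) = 4.5 V.
N ≥ (124.0 − 1.76)/6.02 = 20.306 → N_min = 21.
LSB = 4.5 V / 2^21 = 2.15 µV.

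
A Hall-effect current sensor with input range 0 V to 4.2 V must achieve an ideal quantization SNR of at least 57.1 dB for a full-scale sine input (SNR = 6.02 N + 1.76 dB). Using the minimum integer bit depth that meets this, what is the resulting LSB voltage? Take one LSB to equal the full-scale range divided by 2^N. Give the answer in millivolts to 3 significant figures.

Span = 4.2 V.
Required N = ⌈(57.1 − 1.76)/6.02⌉ = ⌈9.193⌉ = 10.
LSB = 4.2 V / 2^10 = 4.10 mV.

4.10 mV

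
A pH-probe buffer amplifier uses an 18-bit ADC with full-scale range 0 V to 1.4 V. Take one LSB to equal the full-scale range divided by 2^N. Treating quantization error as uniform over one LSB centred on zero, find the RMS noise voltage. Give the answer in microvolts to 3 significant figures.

1.54 µV

Range is 1.4 V.
Step size = 1.4/262144 V = 5.3406 µV.
V_rms = LSB/√12 = 5.3406 µV / √12 = 1.54 µV.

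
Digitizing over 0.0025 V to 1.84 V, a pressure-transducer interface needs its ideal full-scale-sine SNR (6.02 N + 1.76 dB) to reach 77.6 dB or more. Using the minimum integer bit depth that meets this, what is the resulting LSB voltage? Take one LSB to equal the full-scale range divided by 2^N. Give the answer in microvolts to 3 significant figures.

224 µV

Full-scale range = 1.84 V − (0.0025 V) = 1.8375 V.
N ≥ (77.6 − 1.76)/6.02 = 12.598 → N_min = 13.
Step size = 1.8375/8192 V = 224 µV.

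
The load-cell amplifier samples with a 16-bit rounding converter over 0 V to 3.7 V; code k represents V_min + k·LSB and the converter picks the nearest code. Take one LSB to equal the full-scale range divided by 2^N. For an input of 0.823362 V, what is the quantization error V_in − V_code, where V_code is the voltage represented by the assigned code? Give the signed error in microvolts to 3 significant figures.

Range is 3.7 V. LSB = 3.7 V / 2^16 ≈ 56.46 µV.
Position in LSBs: (0.823362 − (0)) × 65536/3.7 = 14583.7438; rounding gives k = 14584.
V_code = V_min + k × range/2^16 = 0 + 14584 × 3.7/65536 = 0.82337646484 V.
Error = V_in − V_code = 0.823362 − (0.82337646484) = −14.5 µV.

−14.5 µV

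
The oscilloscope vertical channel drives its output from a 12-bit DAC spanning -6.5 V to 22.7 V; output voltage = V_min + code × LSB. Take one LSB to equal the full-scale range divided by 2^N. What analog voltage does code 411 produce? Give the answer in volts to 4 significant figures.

Full-scale range = 22.7 V − (-6.5 V) = 29.2 V. LSB = 29.2 V / 2^12.
V_out = V_min + code × LSB = -6.5 V + 411 × 29.2 V / 4096
      = -6.5 V + 2.92998 V = -3.57002 V.

-3.570 V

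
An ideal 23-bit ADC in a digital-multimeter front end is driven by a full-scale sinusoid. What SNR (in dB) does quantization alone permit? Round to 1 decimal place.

Ideal quantization SNR: 6.02 × 23 + 1.76 dB = 140.2 dB.

140.2 dB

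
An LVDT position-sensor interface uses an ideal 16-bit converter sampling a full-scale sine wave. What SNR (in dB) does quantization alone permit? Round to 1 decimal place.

6.02(16) + 1.76 = 96.32 + 1.76 = 98.08 dB.

98.1 dB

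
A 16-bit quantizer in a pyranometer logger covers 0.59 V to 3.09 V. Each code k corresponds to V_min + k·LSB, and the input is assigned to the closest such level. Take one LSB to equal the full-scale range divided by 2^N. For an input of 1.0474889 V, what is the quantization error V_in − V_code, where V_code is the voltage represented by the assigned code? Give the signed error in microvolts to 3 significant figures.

The full-scale span is 3.09 − (0.59) = 2.5 V. LSB = 2.5 V / 2^16 ≈ 38.15 µV.
Position in LSBs: (1.0474889 − (0.59)) × 65536/2.5 = 11992.7970; rounding gives k = 11993.
Reconstructed level: 0.59 + 11993 × 2.5/65536 V = 1.0474966431 V.
V_in − V_code = 1.0474889 − (1.0474966431) = −7.74 µV.

−7.74 µV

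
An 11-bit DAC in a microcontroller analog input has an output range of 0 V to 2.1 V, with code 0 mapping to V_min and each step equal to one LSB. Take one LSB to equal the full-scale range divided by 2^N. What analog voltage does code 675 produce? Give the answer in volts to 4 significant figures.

Span = 2.1 V. LSB = 2.1 V / 2^11.
V_out = V_min + code × LSB = 0 V + 675 × 2.1 V / 2048
      = 0 V + 0.692139 V = 0.692139 V.

0.6921 V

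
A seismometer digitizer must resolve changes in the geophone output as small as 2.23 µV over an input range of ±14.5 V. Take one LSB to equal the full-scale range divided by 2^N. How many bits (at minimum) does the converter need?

The full-scale span is 14.5 − (-14.5) = 29 V.
Required number of levels: 29/2.23 µV = 1.3004e7; smallest N with 2^N ≥ that is 24.

24 bits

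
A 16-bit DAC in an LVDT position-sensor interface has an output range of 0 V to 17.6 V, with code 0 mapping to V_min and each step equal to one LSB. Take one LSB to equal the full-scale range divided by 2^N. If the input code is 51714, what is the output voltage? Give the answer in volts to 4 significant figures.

Range is 17.6 V. LSB = 17.6 V / 2^16.
V_out = V_min + code × LSB = 0 V + 51714 × 17.6 V / 65536
      = 0 V + 13.8880 V = 13.8880 V.

13.89 V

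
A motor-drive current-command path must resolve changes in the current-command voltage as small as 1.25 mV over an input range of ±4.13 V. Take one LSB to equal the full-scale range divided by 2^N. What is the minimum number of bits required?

13 bits

Range = 4.13 − (-4.13) = 8.26 V.
Levels needed ≥ 8.26/1.25 mV = 6608. 2^13 = 8192 suffices, so N_min = 13.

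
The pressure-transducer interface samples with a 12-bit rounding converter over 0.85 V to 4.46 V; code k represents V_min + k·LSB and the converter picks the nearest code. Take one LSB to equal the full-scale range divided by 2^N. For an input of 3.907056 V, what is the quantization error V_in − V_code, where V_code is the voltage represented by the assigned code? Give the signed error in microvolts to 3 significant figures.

−339 µV

The full-scale span is 4.46 − (0.85) = 3.61 V. LSB = 3.61 V / 2^12 ≈ 0.8813 mV.
(V_in − V_min)/LSB = (3.907056 − (0.85)) × 4096/3.61 = 3468.6153 → nearest code k = 3469.
V_code = V_min + k × range/2^12 = 0.85 + 3469 × 3.61/4096 = 3.907395020 V.
Error = V_in − V_code = 3.907056 − (3.907395020) = −339 µV.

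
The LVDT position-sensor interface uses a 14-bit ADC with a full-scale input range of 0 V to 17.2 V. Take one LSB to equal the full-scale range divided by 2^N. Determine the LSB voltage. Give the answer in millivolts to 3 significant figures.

1.05 mV

Full-scale range = 17.2 V.
Number of codes = 2^14 = 16384.
Step size = 17.2/16384 V = 1.05 mV.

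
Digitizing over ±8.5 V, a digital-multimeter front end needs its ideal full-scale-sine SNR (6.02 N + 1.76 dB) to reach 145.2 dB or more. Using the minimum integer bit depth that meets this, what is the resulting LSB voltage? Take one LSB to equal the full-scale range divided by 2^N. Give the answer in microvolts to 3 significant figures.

Span: 8.5 V − (-8.5 V) = 17 V.
6.02 N + 1.76 ≥ 145.2 gives N ≥ 23.827, so the minimum integer is 24.
LSB = 17 V / 2^24 = 1.01 µV.

1.01 µV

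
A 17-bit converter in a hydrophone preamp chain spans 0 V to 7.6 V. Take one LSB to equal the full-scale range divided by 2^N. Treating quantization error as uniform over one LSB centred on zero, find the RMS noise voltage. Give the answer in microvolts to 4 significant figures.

V_FS = 7.6 V.
LSB = 7.6 V / 2^17 = 57.9834 µV.
σ_q = LSB/√12 = 57.9834 µV/3.4641 = 16.74 µV.

16.74 µV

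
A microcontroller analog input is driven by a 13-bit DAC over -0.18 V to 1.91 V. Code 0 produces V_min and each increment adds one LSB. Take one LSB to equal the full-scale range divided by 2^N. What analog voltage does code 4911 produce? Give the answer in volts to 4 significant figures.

1.073 V

Range = 1.91 − (-0.18) = 2.09 V. LSB = 2.09 V / 2^13.
Output = V_min + (4911/8192) × range = -0.18 + 0.599487 × 2.09 V
      = -0.18 + 1.25293 = 1.07293 V.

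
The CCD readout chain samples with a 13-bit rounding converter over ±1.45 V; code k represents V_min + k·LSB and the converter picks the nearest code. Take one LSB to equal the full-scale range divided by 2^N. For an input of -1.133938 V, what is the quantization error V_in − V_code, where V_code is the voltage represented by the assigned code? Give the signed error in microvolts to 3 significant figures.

Full-scale range = 1.45 V − (-1.45 V) = 2.9 V. LSB = 2.9 V / 2^13 ≈ 354.0 µV.
Position in LSBs: (-1.133938 − (-1.45)) × 8192/2.9 = 892.8207; rounding gives k = 893.
V_code = V_min + k × range/2^13 = -1.45 + 893 × 2.9/8192 = -1.133874512 V.
V_in − V_code = -1.133938 − (-1.133874512) = −63.5 µV.

−63.5 µV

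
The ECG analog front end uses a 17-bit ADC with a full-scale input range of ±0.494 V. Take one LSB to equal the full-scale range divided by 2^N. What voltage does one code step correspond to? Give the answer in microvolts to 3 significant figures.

Full-scale range = 0.494 V − (-0.494 V) = 0.988 V.
Number of codes = 2^17 = 131072.
LSB = 0.988 V / 2^17 = 7.54 µV.

7.54 µV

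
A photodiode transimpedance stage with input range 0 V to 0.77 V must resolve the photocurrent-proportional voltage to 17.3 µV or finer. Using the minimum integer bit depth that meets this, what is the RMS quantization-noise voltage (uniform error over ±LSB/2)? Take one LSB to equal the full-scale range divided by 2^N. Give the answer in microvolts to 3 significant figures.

3.39 µV

Full-scale range = 0.77 V.
Need 2^N ≥ 0.77 V / 17.3 µV = 44510 → N_min = 16.
One LSB is 0.77 V / 65536 = 11.749 µV.
V_rms = LSB/√12 = 3.39 µV.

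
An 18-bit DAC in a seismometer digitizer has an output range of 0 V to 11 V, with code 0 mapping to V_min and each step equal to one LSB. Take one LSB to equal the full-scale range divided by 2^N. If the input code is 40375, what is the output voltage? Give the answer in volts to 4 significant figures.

1.694 V

Range is 11 V. LSB = 11 V / 2^18.
Output = V_min + (40375/262144) × range = 0 + 0.154018 × 11 V
      = 0 + 1.69420 = 1.69420 V.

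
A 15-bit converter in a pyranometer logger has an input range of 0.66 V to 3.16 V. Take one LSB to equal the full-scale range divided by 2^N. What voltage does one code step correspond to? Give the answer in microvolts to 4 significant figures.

76.29 µV

The full-scale span is 3.16 − (0.66) = 2.5 V.
2^15 = 32768 levels.
Step size = 2.5/32768 V = 76.29 µV.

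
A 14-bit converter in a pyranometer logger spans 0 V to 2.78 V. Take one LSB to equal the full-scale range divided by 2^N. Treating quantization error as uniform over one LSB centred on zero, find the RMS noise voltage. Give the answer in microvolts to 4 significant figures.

Range is 2.78 V.
Step size = 2.78/16384 V = 169.678 µV.
RMS of a uniform error over width LSB is LSB/√12 = 48.98 µV.

48.98 µV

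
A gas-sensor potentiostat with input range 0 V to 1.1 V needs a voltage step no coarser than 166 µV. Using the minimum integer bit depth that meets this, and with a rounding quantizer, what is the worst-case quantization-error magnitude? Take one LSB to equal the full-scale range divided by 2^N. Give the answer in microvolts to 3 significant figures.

67.1 µV

Full-scale range = 1.1 V.
Need 2^N ≥ 1.1 V / 166 µV = 6627 → N_min = 13.
One LSB is 1.1 V / 8192 = 134.28 µV.
|e|_max = LSB/2 = 67.1 µV.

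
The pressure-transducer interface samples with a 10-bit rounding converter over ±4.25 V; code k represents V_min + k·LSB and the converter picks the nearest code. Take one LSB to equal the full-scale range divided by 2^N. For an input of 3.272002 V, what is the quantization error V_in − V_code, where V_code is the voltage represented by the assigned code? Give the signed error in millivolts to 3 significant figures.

Span: 4.25 V − (-4.25 V) = 8.5 V. LSB = 8.5 V / 2^10 ≈ 8.301 mV.
(V_in − V_min)/LSB = (3.272002 − (-4.25)) × 1024/8.5 = 906.1800 → nearest code k = 906.
Reconstructed level: -4.25 + 906 × 8.5/1024 V = 3.270507813 V.
e = 3.272002 − (3.270507813) = +1.49 mV.

+1.49 mV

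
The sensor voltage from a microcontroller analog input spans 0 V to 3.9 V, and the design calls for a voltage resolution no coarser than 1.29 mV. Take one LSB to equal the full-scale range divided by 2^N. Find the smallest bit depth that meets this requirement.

12 bits

Full-scale range = 3.9 V.
Required number of levels: 3.9/1.29 mV = 3023.3; smallest N with 2^N ≥ that is 12.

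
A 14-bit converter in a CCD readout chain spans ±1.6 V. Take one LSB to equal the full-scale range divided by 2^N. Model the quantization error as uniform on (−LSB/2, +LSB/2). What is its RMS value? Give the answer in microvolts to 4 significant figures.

56.38 µV

The full-scale span is 1.6 − (-1.6) = 3.2 V.
Step size = 3.2/16384 V = 195.313 µV.
σ_q = LSB/√12 = 195.313 µV/3.4641 = 56.38 µV.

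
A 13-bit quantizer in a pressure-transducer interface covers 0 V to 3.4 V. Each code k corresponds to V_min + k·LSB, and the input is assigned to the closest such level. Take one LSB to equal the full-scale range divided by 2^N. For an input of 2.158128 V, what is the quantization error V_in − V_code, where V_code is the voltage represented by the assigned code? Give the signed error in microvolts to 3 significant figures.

Full-scale range = 3.4 V. LSB = 3.4 V / 2^13 ≈ 415.0 µV.
Position in LSBs: (2.158128 − (0)) × 8192/3.4 = 5199.8190; rounding gives k = 5200.
Reconstructed level: 0 + 5200 × 3.4/8192 V = 2.158203125 V.
Error = V_in − V_code = 2.158128 − (2.158203125) = −75.1 µV.

−75.1 µV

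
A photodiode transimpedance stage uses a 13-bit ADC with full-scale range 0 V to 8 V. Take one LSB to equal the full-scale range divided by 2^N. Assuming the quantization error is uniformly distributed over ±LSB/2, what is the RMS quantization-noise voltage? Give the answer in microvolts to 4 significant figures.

281.9 µV

V_FS = 8 V.
LSB = 8 V ÷ 2^13 = 8/8192 V = 0.976563 mV.
For a uniform distribution on [−LSB/2, +LSB/2], V_rms = LSB/√12 = 0.976563 mV/3.4641 = 281.9 µV.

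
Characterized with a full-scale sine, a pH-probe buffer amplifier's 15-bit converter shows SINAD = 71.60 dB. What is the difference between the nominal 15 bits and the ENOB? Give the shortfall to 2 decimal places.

Effective bits = (71.60 − 1.76)/6.02 = 11.6013.
Lost resolution: 15 − 11.6013 = 3.3987 bits.

3.40 bits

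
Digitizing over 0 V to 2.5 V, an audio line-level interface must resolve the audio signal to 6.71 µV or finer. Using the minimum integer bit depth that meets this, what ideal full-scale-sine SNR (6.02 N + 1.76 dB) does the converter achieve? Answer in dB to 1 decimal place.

V_FS = 2.5 V.
Need 2^N ≥ 2.5 V / 6.71 µV = 372600 → N_min = 19.
SNR = 6.02 × 19 + 1.76 = 116.14 dB.

116.1 dB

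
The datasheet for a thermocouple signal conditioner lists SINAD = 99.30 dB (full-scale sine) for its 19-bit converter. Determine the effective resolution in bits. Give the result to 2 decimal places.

ENOB = (SINAD − 1.76) / 6.02 = (99.30 − 1.76) / 6.02 = 97.54 / 6.02 = 16.2027.

16.20 bits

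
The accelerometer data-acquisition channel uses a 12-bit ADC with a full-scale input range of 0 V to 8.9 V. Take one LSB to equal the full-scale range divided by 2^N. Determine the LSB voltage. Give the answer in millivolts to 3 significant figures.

Range is 8.9 V.
Number of codes = 2^12 = 4096.
Step size = 8.9/4096 V = 2.17 mV.

2.17 mV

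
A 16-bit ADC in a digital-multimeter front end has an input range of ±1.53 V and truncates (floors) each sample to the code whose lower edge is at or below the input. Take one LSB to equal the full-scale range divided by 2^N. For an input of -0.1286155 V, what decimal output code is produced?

Span: 1.53 V − (-1.53 V) = 3.06 V. LSB = 3.06 V / 2^16 ≈ 46.69 µV.
V_in − V_min = -0.1286155 − (-1.53) = 1.4013845 V.
Divide by LSB: 1.4013845 × 65536/3.06 = 30013.4427.
Truncating gives code 30013.

30013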